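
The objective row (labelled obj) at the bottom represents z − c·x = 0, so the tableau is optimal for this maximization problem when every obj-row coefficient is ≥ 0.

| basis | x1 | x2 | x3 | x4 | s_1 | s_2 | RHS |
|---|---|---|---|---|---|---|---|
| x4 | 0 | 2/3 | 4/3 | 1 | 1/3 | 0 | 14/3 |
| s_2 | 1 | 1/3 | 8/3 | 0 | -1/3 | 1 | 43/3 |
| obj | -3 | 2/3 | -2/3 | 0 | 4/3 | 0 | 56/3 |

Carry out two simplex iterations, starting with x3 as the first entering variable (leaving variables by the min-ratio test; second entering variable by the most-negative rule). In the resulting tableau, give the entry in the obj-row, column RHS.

36

Ratio test on column x3 — row 1: (14/3)/(4/3) = 7/2; row 2: (43/3)/(8/3) = 43/8. Minimum is 7/2 at row 1 (x4 leaves); pivot element 4/3.
Divide row 1 by 4/3; eliminate column x3 from the other rows.
Second iteration: most negative obj-row entry is -3 in column x1, so x1 enters.
Ratio test on column x1 — row 1: entry 0 ≤ 0; row 2: 5/1 = 5. Minimum is 5 at row 2 (s_2 leaves); pivot element 1.
Divide row 2 by 1; eliminate column x1 from the other rows.
After both pivots, the entry at the obj-row, column RHS is 36.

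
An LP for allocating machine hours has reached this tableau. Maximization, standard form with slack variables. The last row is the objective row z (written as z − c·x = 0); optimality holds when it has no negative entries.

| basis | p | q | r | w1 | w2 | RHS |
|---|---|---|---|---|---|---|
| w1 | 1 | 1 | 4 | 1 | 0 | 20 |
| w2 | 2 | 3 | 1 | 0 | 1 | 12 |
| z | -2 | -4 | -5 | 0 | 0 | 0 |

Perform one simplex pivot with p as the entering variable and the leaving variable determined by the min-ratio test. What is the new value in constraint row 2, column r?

Ratio test on column p — row 1: 20/1 = 20; row 2: 12/2 = 6. Minimum is 6 at row 2 (w2 leaves); pivot element 2.
Divide row 2 by 2; eliminate column p from the other rows.
In the new row 2, the r entry is the old entry divided by the pivot: 1/2 = 1/2.

1/2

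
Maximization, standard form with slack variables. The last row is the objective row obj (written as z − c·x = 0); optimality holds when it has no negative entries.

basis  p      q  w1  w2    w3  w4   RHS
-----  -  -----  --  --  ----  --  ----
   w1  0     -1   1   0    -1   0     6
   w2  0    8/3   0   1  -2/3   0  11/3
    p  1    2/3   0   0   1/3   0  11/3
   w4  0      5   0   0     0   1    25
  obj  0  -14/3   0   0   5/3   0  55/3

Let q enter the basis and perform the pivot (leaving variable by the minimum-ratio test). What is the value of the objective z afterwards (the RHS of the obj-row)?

Ratio test on column q — row 1: entry -1 ≤ 0; row 2: (11/3)/(8/3) = 11/8; row 3: (11/3)/(2/3) = 11/2; row 4: 25/5 = 5. Minimum is 11/8 at row 2 (w2 leaves); pivot element 8/3.
Pivot on row 2; the obj-row RHS becomes 55/3 − (-14/3)·(11/8) = 99/4.

99/4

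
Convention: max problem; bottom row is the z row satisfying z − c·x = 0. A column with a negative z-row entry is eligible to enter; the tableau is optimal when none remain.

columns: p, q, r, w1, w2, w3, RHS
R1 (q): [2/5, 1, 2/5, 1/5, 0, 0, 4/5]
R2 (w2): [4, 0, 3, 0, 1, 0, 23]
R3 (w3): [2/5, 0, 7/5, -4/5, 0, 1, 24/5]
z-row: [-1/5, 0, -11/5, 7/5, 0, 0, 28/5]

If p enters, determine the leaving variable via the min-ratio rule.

Column p entries and ratios — q: (4/5)/(2/5) = 2; w2: 23/4 = 23/4; w3: (24/5)/(2/5) = 12.
Smallest ratio is 2 in the row of q, so q leaves.

q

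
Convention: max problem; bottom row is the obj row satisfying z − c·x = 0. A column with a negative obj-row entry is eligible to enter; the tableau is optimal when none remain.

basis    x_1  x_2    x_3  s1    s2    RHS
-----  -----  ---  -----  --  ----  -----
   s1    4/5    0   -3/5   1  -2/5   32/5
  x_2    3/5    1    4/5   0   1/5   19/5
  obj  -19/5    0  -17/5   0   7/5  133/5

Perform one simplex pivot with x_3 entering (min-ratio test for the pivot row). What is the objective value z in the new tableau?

171/4

Ratio test on column x_3 — row 1: entry -3/5 ≤ 0; row 2: (19/5)/(4/5) = 19/4. Minimum is 19/4 at row 2 (x_2 leaves); pivot element 4/5.
Pivot on row 2; the obj-row RHS becomes 133/5 − (-17/5)·(19/4) = 171/4.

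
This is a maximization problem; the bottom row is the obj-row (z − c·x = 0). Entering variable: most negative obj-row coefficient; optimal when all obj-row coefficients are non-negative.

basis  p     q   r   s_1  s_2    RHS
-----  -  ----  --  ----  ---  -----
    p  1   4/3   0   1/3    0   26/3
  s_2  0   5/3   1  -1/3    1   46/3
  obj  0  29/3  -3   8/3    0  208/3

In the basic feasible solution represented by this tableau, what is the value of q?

q is not in the basis, so in the current basic feasible solution q = 0.

0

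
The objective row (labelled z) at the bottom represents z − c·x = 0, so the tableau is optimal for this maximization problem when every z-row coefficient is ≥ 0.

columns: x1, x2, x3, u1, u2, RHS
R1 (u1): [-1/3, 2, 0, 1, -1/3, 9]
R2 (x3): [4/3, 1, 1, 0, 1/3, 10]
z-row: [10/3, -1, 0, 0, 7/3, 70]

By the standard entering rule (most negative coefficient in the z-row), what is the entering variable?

x2

Negative z-row entries: x2: -1.
The most negative is -1 in column x2, so x2 enters.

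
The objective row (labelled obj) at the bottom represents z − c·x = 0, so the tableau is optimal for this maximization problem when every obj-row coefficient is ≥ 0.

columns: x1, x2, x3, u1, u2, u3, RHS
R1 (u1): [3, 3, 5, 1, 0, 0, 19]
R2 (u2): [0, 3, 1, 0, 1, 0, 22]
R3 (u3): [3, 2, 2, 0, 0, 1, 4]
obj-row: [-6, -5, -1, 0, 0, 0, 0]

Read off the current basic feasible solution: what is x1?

0

x1 is not in the basis, so in the current basic feasible solution x1 = 0.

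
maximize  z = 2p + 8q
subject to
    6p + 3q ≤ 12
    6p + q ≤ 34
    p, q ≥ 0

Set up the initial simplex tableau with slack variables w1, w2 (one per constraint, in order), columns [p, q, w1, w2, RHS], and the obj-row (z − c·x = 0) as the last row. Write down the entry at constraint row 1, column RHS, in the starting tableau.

The RHS of constraint 1 is b_1 = 12.

12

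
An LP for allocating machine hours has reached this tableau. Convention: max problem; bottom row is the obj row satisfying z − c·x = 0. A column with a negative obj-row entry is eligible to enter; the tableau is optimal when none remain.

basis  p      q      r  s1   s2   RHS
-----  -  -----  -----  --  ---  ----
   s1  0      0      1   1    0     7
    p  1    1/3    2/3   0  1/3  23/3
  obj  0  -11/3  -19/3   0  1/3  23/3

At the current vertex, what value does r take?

r is not in the basis, so in the current basic feasible solution r = 0.

0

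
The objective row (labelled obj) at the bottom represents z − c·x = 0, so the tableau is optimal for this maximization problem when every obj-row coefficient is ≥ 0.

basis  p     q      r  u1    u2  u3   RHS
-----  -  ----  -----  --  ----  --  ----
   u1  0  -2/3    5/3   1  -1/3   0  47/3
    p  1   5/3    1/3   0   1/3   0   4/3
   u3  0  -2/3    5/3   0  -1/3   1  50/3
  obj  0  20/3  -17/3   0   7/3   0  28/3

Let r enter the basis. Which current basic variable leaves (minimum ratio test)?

Column r entries and ratios — u1: (47/3)/(5/3) = 47/5; p: (4/3)/(1/3) = 4; u3: (50/3)/(5/3) = 10.
Smallest ratio is 4 in the row of p, so p leaves.

p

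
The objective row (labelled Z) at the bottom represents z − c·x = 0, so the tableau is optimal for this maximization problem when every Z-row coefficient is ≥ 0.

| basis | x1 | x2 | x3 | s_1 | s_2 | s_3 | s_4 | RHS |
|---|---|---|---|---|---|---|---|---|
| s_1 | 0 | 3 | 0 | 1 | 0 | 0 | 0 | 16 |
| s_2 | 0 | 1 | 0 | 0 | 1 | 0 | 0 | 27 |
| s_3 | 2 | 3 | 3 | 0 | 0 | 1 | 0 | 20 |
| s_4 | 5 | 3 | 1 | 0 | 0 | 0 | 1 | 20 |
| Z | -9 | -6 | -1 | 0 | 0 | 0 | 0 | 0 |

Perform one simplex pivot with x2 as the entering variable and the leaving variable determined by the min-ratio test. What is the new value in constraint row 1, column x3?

0

Ratio test on column x2 — row 1: 16/3 = 16/3; row 2: 27/1 = 27; row 3: 20/3 = 20/3; row 4: 20/3 = 20/3. Minimum is 16/3 at row 1 (s_1 leaves); pivot element 3.
Divide row 1 by 3; eliminate column x2 from the other rows.
In the new row 1, the x3 entry is the old entry divided by the pivot: 0/3 = 0.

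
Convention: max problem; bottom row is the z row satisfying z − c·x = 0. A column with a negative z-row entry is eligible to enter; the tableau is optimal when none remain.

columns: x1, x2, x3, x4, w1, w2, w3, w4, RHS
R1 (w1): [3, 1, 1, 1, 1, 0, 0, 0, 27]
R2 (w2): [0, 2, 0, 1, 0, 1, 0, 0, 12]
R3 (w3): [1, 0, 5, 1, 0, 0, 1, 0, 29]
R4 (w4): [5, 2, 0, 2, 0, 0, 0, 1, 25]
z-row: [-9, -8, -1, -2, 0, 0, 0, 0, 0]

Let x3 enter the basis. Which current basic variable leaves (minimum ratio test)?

Column x3 entries and ratios — w1: 27/1 = 27; w2: 0 ≤ 0, skip; w3: 29/5 = 29/5; w4: 0 ≤ 0, skip.
Smallest ratio is 29/5 in the row of w3, so w3 leaves.

w3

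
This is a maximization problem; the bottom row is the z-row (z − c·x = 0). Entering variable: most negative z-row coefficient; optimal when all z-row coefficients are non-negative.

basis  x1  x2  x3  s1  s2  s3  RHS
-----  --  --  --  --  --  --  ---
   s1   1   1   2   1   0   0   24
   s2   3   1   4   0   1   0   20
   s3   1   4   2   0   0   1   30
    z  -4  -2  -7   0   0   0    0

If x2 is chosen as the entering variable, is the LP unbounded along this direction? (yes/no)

Column x2 has positive entries in row(s) 1, 2, 3, so the ratio test bounds it — not unbounded.

no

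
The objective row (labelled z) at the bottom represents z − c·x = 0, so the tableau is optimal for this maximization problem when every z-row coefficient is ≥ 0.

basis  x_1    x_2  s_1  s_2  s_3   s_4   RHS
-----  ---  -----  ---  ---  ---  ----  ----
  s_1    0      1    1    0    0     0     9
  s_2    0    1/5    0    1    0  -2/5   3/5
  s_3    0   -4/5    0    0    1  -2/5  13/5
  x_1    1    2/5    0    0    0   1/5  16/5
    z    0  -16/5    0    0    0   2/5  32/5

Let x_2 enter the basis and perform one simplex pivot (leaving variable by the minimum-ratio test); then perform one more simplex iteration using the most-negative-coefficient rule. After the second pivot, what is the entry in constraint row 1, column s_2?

-1

Ratio test on column x_2 — row 1: 9/1 = 9; row 2: (3/5)/(1/5) = 3; row 3: entry -4/5 ≤ 0; row 4: (16/5)/(2/5) = 8. Minimum is 3 at row 2 (s_2 leaves); pivot element 1/5.
Divide row 2 by 1/5; eliminate column x_2 from the other rows.
Second iteration: most negative z-row entry is -6 in column s_4, so s_4 enters.
Ratio test on column s_4 — row 1: 6/2 = 3; row 2: entry -2 ≤ 0; row 3: entry -2 ≤ 0; row 4: 2/1 = 2. Minimum is 2 at row 4 (x_1 leaves); pivot element 1.
Divide row 4 by 1; eliminate column s_4 from the other rows.
After both pivots, the entry at constraint row 1, column s_2 is -1.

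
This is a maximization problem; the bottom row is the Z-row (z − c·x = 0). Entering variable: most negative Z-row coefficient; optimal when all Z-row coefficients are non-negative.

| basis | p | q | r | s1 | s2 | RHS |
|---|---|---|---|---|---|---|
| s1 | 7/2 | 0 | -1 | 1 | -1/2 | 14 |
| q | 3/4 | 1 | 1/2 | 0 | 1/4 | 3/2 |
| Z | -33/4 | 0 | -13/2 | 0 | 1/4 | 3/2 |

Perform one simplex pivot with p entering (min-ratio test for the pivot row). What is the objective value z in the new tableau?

18

Ratio test on column p — row 1: 14/(7/2) = 4; row 2: (3/2)/(3/4) = 2. Minimum is 2 at row 2 (q leaves); pivot element 3/4.
Pivot on row 2; the Z-row RHS becomes 3/2 − (-33/4)·2 = 18.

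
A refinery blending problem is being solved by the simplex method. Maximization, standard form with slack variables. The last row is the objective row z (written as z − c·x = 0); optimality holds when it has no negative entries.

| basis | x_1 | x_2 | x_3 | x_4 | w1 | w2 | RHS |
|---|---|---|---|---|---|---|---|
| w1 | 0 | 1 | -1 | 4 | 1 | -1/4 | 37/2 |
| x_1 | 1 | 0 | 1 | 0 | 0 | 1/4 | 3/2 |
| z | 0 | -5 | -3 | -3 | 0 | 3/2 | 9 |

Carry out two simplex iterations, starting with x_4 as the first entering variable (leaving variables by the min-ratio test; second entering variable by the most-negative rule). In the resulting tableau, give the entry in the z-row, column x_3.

-8

Ratio test on column x_4 — row 1: (37/2)/4 = 37/8; row 2: entry 0 ≤ 0. Minimum is 37/8 at row 1 (w1 leaves); pivot element 4.
Divide row 1 by 4; eliminate column x_4 from the other rows.
Second iteration: most negative z-row entry is -17/4 in column x_2, so x_2 enters.
Ratio test on column x_2 — row 1: (37/8)/(1/4) = 37/2; row 2: entry 0 ≤ 0. Minimum is 37/2 at row 1 (x_4 leaves); pivot element 1/4.
Divide row 1 by 1/4; eliminate column x_2 from the other rows.
After both pivots, the entry at the z-row, column x_3 is -8.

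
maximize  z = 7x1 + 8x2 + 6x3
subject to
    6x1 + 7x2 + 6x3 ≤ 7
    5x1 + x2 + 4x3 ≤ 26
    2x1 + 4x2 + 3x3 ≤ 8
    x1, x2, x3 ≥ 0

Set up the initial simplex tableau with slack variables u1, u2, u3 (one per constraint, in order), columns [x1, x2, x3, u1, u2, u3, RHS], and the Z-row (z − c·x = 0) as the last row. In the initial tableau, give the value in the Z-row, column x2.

The Z-row carries the negated objective coefficients: the x2 entry is -8.

-8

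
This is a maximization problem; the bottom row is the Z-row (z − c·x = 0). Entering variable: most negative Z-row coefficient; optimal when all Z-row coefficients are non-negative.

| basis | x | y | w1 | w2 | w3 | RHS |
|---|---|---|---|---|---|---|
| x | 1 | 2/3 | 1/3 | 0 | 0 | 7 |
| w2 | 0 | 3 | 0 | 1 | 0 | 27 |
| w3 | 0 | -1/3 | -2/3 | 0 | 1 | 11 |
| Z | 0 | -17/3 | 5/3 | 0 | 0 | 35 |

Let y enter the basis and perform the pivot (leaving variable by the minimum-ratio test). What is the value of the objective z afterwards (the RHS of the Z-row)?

Ratio test on column y — row 1: 7/(2/3) = 21/2; row 2: 27/3 = 9; row 3: entry -1/3 ≤ 0. Minimum is 9 at row 2 (w2 leaves); pivot element 3.
Pivot on row 2; the Z-row RHS becomes 35 − (-17/3)·9 = 86.

86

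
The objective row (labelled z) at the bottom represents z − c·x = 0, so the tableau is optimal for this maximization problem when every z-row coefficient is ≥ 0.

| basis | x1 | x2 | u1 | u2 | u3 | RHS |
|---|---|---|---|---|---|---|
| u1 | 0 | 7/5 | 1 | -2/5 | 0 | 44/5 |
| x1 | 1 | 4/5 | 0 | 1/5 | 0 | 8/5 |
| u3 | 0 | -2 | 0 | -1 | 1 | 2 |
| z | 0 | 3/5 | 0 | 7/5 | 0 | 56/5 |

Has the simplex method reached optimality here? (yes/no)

yes

Every z-row coefficient is ≥ 0, so the tableau is optimal.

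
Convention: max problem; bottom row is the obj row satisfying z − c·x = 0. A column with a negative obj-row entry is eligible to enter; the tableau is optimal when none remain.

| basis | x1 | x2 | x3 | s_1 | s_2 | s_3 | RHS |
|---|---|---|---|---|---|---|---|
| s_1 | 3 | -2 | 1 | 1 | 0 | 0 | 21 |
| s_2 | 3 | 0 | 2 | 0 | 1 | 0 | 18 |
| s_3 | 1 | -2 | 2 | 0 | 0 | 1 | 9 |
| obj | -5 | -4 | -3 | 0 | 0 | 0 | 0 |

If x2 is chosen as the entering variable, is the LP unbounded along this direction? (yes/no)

Every constraint-row entry in column x2 is ≤ 0, so increasing x2 is unbounded.

yes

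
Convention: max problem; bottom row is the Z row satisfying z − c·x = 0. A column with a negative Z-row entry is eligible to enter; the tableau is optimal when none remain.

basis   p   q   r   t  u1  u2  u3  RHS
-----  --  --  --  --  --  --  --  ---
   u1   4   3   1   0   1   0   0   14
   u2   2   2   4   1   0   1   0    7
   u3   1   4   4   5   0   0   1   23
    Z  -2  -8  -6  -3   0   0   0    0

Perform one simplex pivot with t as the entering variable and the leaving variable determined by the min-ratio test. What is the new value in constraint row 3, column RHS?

23/5

Ratio test on column t — row 1: entry 0 ≤ 0; row 2: 7/1 = 7; row 3: 23/5 = 23/5. Minimum is 23/5 at row 3 (u3 leaves); pivot element 5.
Divide row 3 by 5; eliminate column t from the other rows.
In the new row 3, the RHS entry is the old entry divided by the pivot: 23/5 = 23/5.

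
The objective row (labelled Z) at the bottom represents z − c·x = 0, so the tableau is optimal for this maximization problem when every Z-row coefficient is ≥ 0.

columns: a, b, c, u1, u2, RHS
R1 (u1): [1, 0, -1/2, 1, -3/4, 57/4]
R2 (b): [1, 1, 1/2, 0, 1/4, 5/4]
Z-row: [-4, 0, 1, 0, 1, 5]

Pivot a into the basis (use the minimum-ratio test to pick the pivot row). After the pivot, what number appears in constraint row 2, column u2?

Ratio test on column a — row 1: (57/4)/1 = 57/4; row 2: (5/4)/1 = 5/4. Minimum is 5/4 at row 2 (b leaves); pivot element 1.
Divide row 2 by 1; eliminate column a from the other rows.
In the new row 2, the u2 entry is the old entry divided by the pivot: (1/4)/1 = 1/4.

1/4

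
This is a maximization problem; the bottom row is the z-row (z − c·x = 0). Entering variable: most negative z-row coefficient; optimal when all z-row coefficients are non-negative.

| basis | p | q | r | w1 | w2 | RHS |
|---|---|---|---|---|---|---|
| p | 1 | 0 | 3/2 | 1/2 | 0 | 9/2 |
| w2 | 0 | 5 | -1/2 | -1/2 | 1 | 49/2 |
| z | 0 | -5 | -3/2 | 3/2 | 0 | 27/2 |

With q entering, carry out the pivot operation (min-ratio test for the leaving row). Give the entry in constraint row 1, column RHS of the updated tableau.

9/2

Ratio test on column q — row 1: entry 0 ≤ 0; row 2: (49/2)/5 = 49/10. Minimum is 49/10 at row 2 (w2 leaves); pivot element 5.
Divide row 2 by 5; eliminate column q from the other rows.
Row 1 update in column RHS: 9/2 − 0·(49/10) = 9/2.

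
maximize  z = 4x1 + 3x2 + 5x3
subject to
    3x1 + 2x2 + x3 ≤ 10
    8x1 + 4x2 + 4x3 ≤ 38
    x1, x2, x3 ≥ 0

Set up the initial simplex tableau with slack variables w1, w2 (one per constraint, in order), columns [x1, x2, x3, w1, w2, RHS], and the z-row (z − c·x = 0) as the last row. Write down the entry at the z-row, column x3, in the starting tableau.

The z-row carries the negated objective coefficients: the x3 entry is -5.

-5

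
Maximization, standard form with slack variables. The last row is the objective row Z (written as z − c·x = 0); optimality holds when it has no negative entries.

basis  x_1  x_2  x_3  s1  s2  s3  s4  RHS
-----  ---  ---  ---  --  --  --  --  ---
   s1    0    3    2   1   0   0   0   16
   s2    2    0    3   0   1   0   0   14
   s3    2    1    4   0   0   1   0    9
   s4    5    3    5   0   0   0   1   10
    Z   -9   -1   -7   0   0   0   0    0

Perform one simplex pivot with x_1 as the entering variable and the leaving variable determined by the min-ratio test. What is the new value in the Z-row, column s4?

Ratio test on column x_1 — row 1: entry 0 ≤ 0; row 2: 14/2 = 7; row 3: 9/2 = 9/2; row 4: 10/5 = 2. Minimum is 2 at row 4 (s4 leaves); pivot element 5.
Divide row 4 by 5; eliminate column x_1 from the other rows.
Z-row update in column s4: 0 − (-9)·(1/5) = 9/5.

9/5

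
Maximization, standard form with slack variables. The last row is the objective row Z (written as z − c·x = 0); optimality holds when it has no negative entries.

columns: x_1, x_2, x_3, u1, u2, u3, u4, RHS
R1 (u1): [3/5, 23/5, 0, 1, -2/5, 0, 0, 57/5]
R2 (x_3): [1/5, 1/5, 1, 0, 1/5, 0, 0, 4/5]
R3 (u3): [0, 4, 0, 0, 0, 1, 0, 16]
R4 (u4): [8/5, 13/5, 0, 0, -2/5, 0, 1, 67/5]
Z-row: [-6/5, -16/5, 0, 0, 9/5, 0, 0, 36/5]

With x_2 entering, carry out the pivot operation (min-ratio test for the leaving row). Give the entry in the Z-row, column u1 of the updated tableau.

Ratio test on column x_2 — row 1: (57/5)/(23/5) = 57/23; row 2: (4/5)/(1/5) = 4; row 3: 16/4 = 4; row 4: (67/5)/(13/5) = 67/13. Minimum is 57/23 at row 1 (u1 leaves); pivot element 23/5.
Divide row 1 by 23/5; eliminate column x_2 from the other rows.
Z-row update in column u1: 0 − (-16/5)·(5/23) = 16/23.

16/23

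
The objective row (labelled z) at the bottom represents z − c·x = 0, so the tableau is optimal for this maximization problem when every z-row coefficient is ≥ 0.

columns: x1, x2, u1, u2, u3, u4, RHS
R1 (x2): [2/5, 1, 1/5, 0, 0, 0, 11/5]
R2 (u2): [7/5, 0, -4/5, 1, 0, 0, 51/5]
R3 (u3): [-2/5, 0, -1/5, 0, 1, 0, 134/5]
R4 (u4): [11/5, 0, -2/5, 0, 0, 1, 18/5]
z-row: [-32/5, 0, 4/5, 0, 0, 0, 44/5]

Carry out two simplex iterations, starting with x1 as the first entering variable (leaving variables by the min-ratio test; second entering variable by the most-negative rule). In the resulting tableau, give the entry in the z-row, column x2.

4/3

Ratio test on column x1 — row 1: (11/5)/(2/5) = 11/2; row 2: (51/5)/(7/5) = 51/7; row 3: entry -2/5 ≤ 0; row 4: (18/5)/(11/5) = 18/11. Minimum is 18/11 at row 4 (u4 leaves); pivot element 11/5.
Divide row 4 by 11/5; eliminate column x1 from the other rows.
Second iteration: most negative z-row entry is -4/11 in column u1, so u1 enters.
Ratio test on column u1 — row 1: (17/11)/(3/11) = 17/3; row 2: entry -6/11 ≤ 0; row 3: entry -3/11 ≤ 0; row 4: entry -2/11 ≤ 0. Minimum is 17/3 at row 1 (x2 leaves); pivot element 3/11.
Divide row 1 by 3/11; eliminate column u1 from the other rows.
After both pivots, the entry at the z-row, column x2 is 4/3.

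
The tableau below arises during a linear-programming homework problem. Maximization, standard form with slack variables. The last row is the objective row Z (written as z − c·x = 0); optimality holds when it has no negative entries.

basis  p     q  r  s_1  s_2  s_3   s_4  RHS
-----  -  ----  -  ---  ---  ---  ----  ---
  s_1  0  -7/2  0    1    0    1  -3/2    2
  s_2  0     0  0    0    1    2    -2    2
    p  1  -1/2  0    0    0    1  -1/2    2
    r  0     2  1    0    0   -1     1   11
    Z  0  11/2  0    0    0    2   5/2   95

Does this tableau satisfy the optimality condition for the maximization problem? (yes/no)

Every Z-row coefficient is ≥ 0, so the tableau is optimal.

yes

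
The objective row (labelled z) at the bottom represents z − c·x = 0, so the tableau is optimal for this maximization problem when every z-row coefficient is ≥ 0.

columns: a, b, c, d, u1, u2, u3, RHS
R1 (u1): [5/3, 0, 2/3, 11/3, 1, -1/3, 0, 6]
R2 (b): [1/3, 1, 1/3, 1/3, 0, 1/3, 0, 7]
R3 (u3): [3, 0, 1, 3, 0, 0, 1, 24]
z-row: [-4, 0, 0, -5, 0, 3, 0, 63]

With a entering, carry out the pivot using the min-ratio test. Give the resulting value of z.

Ratio test on column a — row 1: 6/(5/3) = 18/5; row 2: 7/(1/3) = 21; row 3: 24/3 = 8. Minimum is 18/5 at row 1 (u1 leaves); pivot element 5/3.
Pivot on row 1; the z-row RHS becomes 63 − (-4)·(18/5) = 387/5.

387/5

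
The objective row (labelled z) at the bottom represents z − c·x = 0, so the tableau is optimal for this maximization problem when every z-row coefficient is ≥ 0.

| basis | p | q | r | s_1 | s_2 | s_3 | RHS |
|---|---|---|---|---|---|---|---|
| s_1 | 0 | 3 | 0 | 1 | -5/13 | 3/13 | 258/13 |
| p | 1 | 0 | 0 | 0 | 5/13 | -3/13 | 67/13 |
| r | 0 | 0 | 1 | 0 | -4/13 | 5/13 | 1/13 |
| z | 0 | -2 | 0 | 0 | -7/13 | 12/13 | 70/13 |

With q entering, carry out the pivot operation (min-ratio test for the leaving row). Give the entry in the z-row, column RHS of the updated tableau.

Ratio test on column q — row 1: (258/13)/3 = 86/13; row 2: entry 0 ≤ 0; row 3: entry 0 ≤ 0. Minimum is 86/13 at row 1 (s_1 leaves); pivot element 3.
Divide row 1 by 3; eliminate column q from the other rows.
z-row update in column RHS: 70/13 − (-2)·(86/13) = 242/13.

242/13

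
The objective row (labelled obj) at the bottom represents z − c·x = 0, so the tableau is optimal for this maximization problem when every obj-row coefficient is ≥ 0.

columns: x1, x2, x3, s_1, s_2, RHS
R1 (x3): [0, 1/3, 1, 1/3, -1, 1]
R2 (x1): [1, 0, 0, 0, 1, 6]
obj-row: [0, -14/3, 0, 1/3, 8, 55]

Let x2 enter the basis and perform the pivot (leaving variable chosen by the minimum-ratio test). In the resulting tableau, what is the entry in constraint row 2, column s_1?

0

Ratio test on column x2 — row 1: 1/(1/3) = 3; row 2: entry 0 ≤ 0. Minimum is 3 at row 1 (x3 leaves); pivot element 1/3.
Divide row 1 by 1/3; eliminate column x2 from the other rows.
Row 2 update in column s_1: 0 − 0·1 = 0.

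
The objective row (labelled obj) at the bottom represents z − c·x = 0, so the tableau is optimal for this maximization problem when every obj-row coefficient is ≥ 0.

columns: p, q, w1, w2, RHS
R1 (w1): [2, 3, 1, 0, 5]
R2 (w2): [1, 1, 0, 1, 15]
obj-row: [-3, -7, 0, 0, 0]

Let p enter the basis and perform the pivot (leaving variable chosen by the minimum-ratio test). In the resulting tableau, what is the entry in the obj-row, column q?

Ratio test on column p — row 1: 5/2 = 5/2; row 2: 15/1 = 15. Minimum is 5/2 at row 1 (w1 leaves); pivot element 2.
Divide row 1 by 2; eliminate column p from the other rows.
obj-row update in column q: -7 − (-3)·(3/2) = -5/2.

-5/2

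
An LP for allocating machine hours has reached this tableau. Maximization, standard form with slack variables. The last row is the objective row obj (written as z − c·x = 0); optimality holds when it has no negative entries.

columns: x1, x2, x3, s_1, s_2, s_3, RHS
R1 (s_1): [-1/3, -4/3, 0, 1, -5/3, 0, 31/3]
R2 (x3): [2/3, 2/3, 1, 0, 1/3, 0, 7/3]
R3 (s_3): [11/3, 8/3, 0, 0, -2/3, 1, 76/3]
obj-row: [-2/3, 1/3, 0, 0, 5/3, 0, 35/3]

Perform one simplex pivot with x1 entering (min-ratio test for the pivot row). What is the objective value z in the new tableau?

14

Ratio test on column x1 — row 1: entry -1/3 ≤ 0; row 2: (7/3)/(2/3) = 7/2; row 3: (76/3)/(11/3) = 76/11. Minimum is 7/2 at row 2 (x3 leaves); pivot element 2/3.
Pivot on row 2; the obj-row RHS becomes 35/3 − (-2/3)·(7/2) = 14.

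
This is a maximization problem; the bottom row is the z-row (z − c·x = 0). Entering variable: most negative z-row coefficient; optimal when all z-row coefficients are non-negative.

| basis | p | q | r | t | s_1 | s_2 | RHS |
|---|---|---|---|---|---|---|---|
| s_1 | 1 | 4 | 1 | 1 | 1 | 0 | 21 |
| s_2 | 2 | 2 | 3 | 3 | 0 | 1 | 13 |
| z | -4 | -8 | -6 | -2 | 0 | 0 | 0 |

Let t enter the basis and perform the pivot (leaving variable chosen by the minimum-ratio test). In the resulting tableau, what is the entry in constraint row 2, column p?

2/3

Ratio test on column t — row 1: 21/1 = 21; row 2: 13/3 = 13/3. Minimum is 13/3 at row 2 (s_2 leaves); pivot element 3.
Divide row 2 by 3; eliminate column t from the other rows.
In the new row 2, the p entry is the old entry divided by the pivot: 2/3 = 2/3.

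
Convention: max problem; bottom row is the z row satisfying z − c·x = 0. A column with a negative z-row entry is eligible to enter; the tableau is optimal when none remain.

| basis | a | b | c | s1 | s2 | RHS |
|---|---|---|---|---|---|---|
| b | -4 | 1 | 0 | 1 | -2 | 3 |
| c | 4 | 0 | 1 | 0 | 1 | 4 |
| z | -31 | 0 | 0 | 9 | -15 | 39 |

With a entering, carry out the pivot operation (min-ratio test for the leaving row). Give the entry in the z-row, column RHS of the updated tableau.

70

Ratio test on column a — row 1: entry -4 ≤ 0; row 2: 4/4 = 1. Minimum is 1 at row 2 (c leaves); pivot element 4.
Divide row 2 by 4; eliminate column a from the other rows.
z-row update in column RHS: 39 − (-31)·1 = 70.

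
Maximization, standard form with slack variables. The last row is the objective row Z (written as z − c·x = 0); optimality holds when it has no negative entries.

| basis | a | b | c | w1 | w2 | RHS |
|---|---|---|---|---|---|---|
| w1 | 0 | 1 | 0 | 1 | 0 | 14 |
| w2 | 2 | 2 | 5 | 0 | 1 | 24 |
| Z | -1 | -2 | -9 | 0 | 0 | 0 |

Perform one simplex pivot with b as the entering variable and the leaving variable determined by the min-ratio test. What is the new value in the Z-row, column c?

Ratio test on column b — row 1: 14/1 = 14; row 2: 24/2 = 12. Minimum is 12 at row 2 (w2 leaves); pivot element 2.
Divide row 2 by 2; eliminate column b from the other rows.
Z-row update in column c: -9 − (-2)·(5/2) = -4.

-4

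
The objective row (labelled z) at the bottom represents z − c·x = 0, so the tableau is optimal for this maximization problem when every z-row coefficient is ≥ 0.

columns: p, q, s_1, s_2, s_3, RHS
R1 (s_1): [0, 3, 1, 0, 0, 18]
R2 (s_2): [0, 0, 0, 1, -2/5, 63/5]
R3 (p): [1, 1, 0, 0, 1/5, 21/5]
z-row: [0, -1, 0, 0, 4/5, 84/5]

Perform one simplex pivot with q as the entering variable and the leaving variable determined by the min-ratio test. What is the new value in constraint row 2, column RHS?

Ratio test on column q — row 1: 18/3 = 6; row 2: entry 0 ≤ 0; row 3: (21/5)/1 = 21/5. Minimum is 21/5 at row 3 (p leaves); pivot element 1.
Divide row 3 by 1; eliminate column q from the other rows.
Row 2 update in column RHS: 63/5 − 0·(21/5) = 63/5.

63/5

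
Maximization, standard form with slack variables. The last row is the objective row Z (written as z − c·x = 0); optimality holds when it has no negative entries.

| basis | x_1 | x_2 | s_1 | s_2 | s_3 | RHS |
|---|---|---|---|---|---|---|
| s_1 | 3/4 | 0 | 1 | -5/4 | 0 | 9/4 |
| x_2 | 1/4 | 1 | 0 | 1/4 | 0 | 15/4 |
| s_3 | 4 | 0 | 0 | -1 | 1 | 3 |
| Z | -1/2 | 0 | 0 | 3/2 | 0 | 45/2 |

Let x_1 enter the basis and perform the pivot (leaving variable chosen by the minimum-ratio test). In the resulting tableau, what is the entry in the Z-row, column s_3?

Ratio test on column x_1 — row 1: (9/4)/(3/4) = 3; row 2: (15/4)/(1/4) = 15; row 3: 3/4 = 3/4. Minimum is 3/4 at row 3 (s_3 leaves); pivot element 4.
Divide row 3 by 4; eliminate column x_1 from the other rows.
Z-row update in column s_3: 0 − (-1/2)·(1/4) = 1/8.

1/8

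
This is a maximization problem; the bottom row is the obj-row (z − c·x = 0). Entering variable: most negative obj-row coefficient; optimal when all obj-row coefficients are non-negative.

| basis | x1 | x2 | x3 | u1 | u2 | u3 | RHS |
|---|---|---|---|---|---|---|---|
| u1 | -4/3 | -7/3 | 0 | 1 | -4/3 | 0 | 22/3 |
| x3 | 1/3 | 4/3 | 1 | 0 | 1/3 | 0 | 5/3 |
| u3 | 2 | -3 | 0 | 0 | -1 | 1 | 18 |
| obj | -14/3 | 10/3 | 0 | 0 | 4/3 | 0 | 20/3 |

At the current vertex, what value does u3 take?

18

u3 is basic (row 3); its value is the RHS of that row, 18.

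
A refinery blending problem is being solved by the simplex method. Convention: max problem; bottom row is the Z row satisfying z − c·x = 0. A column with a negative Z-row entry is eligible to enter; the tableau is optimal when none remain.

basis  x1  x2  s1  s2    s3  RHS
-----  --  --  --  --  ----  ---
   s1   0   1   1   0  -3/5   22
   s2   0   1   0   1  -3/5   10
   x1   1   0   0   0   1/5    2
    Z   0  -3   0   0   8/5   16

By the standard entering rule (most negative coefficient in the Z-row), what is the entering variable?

Negative Z-row entries: x2: -3.
The most negative is -3 in column x2, so x2 enters.

x2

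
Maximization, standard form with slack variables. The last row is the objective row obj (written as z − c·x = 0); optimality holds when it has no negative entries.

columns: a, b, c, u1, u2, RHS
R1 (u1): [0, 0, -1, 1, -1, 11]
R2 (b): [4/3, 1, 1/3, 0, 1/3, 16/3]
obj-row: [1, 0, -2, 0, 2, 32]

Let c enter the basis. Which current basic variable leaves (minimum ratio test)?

b

Column c entries and ratios — u1: -1 ≤ 0, skip; b: (16/3)/(1/3) = 16.
Smallest ratio is 16 in the row of b, so b leaves.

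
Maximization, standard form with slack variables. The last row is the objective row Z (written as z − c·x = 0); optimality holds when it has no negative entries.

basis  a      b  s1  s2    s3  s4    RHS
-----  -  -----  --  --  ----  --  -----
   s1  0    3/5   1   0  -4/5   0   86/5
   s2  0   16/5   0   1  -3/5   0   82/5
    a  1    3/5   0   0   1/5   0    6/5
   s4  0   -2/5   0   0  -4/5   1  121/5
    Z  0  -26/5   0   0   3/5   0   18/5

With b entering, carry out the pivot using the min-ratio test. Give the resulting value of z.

14

Ratio test on column b — row 1: (86/5)/(3/5) = 86/3; row 2: (82/5)/(16/5) = 41/8; row 3: (6/5)/(3/5) = 2; row 4: entry -2/5 ≤ 0. Minimum is 2 at row 3 (a leaves); pivot element 3/5.
Pivot on row 3; the Z-row RHS becomes 18/5 − (-26/5)·2 = 14.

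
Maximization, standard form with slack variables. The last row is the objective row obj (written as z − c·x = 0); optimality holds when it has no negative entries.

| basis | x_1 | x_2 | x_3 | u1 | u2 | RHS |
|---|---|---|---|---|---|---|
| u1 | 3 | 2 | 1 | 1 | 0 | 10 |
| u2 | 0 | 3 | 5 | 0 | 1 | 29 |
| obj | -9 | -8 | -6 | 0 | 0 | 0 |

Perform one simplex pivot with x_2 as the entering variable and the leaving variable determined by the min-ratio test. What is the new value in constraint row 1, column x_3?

1/2

Ratio test on column x_2 — row 1: 10/2 = 5; row 2: 29/3 = 29/3. Minimum is 5 at row 1 (u1 leaves); pivot element 2.
Divide row 1 by 2; eliminate column x_2 from the other rows.
In the new row 1, the x_3 entry is the old entry divided by the pivot: 1/2 = 1/2.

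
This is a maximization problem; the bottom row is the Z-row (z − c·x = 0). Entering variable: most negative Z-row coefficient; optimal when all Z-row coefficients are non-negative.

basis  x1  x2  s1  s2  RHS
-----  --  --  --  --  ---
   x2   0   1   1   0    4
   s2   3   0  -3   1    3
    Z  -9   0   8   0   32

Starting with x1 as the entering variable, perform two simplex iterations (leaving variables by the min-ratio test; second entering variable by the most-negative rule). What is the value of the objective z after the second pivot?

Ratio test on column x1 — row 1: entry 0 ≤ 0; row 2: 3/3 = 1. Minimum is 1 at row 2 (s2 leaves); pivot element 3.
Pivot on row 2; the Z-row RHS becomes 32 − (-9)·1 = 41.
Next entering variable (most negative Z-row entry -1): s1.
Ratio test on column s1 — row 1: 4/1 = 4; row 2: entry -1 ≤ 0. Minimum is 4 at row 1 (x2 leaves); pivot element 1.
After the second pivot the Z-row RHS is 41 − (-1)·4 = 45.

45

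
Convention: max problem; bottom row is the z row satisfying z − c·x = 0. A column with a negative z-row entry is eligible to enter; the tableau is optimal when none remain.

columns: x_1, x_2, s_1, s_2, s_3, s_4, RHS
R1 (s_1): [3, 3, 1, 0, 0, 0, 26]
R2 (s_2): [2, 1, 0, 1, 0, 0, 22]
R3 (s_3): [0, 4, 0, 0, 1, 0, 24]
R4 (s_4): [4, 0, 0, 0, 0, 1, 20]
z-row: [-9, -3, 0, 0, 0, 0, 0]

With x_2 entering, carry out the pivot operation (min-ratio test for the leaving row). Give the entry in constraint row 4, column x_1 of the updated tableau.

Ratio test on column x_2 — row 1: 26/3 = 26/3; row 2: 22/1 = 22; row 3: 24/4 = 6; row 4: entry 0 ≤ 0. Minimum is 6 at row 3 (s_3 leaves); pivot element 4.
Divide row 3 by 4; eliminate column x_2 from the other rows.
Row 4 update in column x_1: 4 − 0·0 = 4.

4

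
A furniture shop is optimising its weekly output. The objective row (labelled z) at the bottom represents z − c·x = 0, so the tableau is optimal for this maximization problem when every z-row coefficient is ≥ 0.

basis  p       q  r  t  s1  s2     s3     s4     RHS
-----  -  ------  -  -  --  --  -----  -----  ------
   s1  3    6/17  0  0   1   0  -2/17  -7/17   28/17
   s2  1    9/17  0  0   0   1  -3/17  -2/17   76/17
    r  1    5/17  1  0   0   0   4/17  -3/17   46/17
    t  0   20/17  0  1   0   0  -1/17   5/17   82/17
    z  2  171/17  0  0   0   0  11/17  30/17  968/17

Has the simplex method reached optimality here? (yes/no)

Every z-row coefficient is ≥ 0, so the tableau is optimal.

yes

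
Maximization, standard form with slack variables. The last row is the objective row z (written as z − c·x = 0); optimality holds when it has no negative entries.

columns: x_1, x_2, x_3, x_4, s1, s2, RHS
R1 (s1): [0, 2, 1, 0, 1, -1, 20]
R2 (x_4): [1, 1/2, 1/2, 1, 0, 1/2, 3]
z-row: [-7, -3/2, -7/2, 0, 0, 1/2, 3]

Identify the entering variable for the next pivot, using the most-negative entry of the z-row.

x_1

Negative z-row entries: x_1: -7, x_2: -3/2, x_3: -7/2.
The most negative is -7 in column x_1, so x_1 enters.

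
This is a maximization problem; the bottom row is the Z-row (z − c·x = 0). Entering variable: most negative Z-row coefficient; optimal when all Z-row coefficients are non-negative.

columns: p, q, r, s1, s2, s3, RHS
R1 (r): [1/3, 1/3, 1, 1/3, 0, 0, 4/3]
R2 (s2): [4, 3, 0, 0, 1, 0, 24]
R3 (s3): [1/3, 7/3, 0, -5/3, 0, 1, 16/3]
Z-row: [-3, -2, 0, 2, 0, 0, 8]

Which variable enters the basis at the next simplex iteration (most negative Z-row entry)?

Negative Z-row entries: p: -3, q: -2.
The most negative is -3 in column p, so p enters.

p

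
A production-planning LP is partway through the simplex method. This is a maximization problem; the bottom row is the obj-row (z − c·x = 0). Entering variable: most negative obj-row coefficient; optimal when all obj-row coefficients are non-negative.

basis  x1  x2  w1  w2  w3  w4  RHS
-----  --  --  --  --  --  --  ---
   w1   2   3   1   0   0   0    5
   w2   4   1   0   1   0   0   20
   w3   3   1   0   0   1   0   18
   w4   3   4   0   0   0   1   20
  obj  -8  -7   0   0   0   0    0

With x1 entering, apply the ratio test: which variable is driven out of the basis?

w1

Column x1 entries and ratios — w1: 5/2 = 5/2; w2: 20/4 = 5; w3: 18/3 = 6; w4: 20/3 = 20/3.
Smallest ratio is 5/2 in the row of w1, so w1 leaves.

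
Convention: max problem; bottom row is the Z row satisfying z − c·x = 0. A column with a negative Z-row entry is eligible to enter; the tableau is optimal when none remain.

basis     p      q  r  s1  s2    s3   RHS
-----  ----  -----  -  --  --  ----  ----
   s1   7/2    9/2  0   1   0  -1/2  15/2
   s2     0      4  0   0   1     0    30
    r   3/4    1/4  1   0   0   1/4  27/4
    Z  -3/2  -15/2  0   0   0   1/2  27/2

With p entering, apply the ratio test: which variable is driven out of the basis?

Column p entries and ratios — s1: (15/2)/(7/2) = 15/7; s2: 0 ≤ 0, skip; r: (27/4)/(3/4) = 9.
Smallest ratio is 15/7 in the row of s1, so s1 leaves.

s1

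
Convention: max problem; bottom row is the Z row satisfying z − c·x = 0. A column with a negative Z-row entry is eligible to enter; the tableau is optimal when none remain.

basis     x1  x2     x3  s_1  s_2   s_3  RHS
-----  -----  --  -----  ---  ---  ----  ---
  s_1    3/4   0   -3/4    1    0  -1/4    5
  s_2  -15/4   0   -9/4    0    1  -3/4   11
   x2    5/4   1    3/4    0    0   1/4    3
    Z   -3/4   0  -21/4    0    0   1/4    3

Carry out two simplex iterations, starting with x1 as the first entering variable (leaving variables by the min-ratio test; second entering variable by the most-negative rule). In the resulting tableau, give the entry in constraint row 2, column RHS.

20

Ratio test on column x1 — row 1: 5/(3/4) = 20/3; row 2: entry -15/4 ≤ 0; row 3: 3/(5/4) = 12/5. Minimum is 12/5 at row 3 (x2 leaves); pivot element 5/4.
Divide row 3 by 5/4; eliminate column x1 from the other rows.
Second iteration: most negative Z-row entry is -24/5 in column x3, so x3 enters.
Ratio test on column x3 — row 1: entry -6/5 ≤ 0; row 2: entry 0 ≤ 0; row 3: (12/5)/(3/5) = 4. Minimum is 4 at row 3 (x1 leaves); pivot element 3/5.
Divide row 3 by 3/5; eliminate column x3 from the other rows.
After both pivots, the entry at constraint row 2, column RHS is 20.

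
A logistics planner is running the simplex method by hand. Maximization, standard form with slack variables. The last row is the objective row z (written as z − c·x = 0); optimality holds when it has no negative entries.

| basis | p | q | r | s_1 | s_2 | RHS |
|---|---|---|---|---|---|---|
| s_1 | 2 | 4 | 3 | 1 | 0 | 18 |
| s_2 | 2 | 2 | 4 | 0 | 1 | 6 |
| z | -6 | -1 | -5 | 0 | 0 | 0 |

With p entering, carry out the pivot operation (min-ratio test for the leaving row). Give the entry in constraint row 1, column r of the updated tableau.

-1

Ratio test on column p — row 1: 18/2 = 9; row 2: 6/2 = 3. Minimum is 3 at row 2 (s_2 leaves); pivot element 2.
Divide row 2 by 2; eliminate column p from the other rows.
Row 1 update in column r: 3 − 2·2 = -1.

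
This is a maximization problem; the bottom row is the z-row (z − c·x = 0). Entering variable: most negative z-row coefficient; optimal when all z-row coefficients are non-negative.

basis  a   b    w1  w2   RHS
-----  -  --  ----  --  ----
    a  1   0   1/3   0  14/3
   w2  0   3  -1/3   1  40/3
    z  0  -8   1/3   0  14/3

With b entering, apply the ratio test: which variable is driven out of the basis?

Column b entries and ratios — a: 0 ≤ 0, skip; w2: (40/3)/3 = 40/9.
Smallest ratio is 40/9 in the row of w2, so w2 leaves.

w2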